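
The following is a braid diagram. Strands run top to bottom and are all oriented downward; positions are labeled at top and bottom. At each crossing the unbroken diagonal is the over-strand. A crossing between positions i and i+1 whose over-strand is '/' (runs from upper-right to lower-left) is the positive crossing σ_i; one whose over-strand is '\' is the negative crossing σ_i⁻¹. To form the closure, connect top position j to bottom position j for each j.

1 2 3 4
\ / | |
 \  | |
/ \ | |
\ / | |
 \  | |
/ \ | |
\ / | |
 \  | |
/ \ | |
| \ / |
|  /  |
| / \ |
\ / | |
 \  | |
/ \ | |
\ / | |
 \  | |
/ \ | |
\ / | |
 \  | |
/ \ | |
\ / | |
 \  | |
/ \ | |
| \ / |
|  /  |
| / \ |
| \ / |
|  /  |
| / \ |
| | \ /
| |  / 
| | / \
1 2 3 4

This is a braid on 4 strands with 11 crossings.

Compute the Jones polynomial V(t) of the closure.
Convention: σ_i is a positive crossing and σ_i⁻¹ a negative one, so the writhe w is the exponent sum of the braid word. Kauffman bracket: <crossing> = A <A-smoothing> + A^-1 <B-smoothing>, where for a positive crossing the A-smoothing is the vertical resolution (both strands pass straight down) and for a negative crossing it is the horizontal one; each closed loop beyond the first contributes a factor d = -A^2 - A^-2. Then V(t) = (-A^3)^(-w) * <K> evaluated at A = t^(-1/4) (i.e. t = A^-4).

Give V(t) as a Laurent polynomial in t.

Reading the diagram top to bottom ('/'-over between positions i,i+1 = s_i, '\'-over = s_i^-1): braid word = s1^-1 s1^-1 s1^-1 s2 s1^-1 s1^-1 s1^-1 s1^-1 s2 s2 s3.
The presented braid s1^-1 s1^-1 s1^-1 s2 s1^-1 s1^-1 s1^-1 s1^-1 s2 s2 s3 on 4 strands reduces by inverse Markov moves (closure unchanged at each step):
  Destabilize: the word has the form β·s3 where s3 occurs only as the final letter (β ∈ B_3); drop it and the last strand → 3 strands.
Reduced to β = s1^-1 s1^-1 s1^-1 s2 s1^-1 s1^-1 s1^-1 s1^-1 s2 s2 on 3 strands, 10 crossings.
Compute on β:
Braid: s1^-1 s1^-1 s1^-1 s2 s1^-1 s1^-1 s1^-1 s1^-1 s2 s2 on 3 strands, 10 crossings.
Writhe w = (#positive) - (#negative) = 3 - 7 = -4.
Enumerate smoothing states for the bracket polynomial. There are 2^10 = 1024 states.
Each crossing splits two ways (0=vertical, 1=horizontal). The state's weight is A^(#A-smoothings - #B-smoothings) * d^(loops - 1).
Tabulate the states by total A-exponent and number of loops L (A-exp: L × count):
  A^10: L=8 ×1
  A^8: L=7 ×10
  A^6: L=6 ×44, L=8 ×1
  A^4: L=5 ×112, L=7 ×8
  A^2: L=4 ×182, L=6 ×28
  A^0: L=3 ×194, L=5 ×58
  A^-2: L=2 ×130, L=4 ×79, L=6 ×1
  A^-4: L=1 ×45, L=3 ×70, L=5 ×5
  A^-6: L=2 ×36, L=4 ×9
  A^-8: L=3 ×10
  A^-10: L=4 ×1
Each group contributes A^e * Σ count * d^(L-1):
Powers of d = -A^2 - A^-2: d^2 = A^4 + 2 + A^-4; d^3 = -A^6 - 3*A^2 - 3*A^-2 - A^-6; d^4 = A^8 + 4*A^4 + 6 + 4*A^-4 + A^-8; d^5 = -A^10 - 5*A^6 - 10*A^2 - 10*A^-2 - 5*A^-6 - A^-10; d^6 = A^12 + 6*A^8 + 15*A^4 + 20 + 15*A^-4 + 6*A^-8 + A^-12; d^7 = -A^14 - 7*A^10 - 21*A^6 - 35*A^2 - 35*A^-2 - 21*A^-6 - 7*A^-10 - A^-14.
  A^10 * (d^7) = -A^24 - 7*A^20 - 21*A^16 - 35*A^12 - 35*A^8 - 21*A^4 - 7 - A^-4
  A^8 * (10*d^6) = 10*A^20 + 60*A^16 + 150*A^12 + 200*A^8 + 150*A^4 + 60 + 10*A^-4
  A^6 * (44*d^5 + d^7) = -A^20 - 51*A^16 - 241*A^12 - 475*A^8 - 475*A^4 - 241 - 51*A^-4 - A^-8
  A^4 * (112*d^4 + 8*d^6) = 8*A^16 + 160*A^12 + 568*A^8 + 832*A^4 + 568 + 160*A^-4 + 8*A^-8
  A^2 * (182*d^3 + 28*d^5) = -28*A^12 - 322*A^8 - 826*A^4 - 826 - 322*A^-4 - 28*A^-8
  A^0 * (194*d^2 + 58*d^4) = 58*A^8 + 426*A^4 + 736 + 426*A^-4 + 58*A^-8
  A^-2 * (130*d + 79*d^3 + d^5) = -A^8 - 84*A^4 - 377 - 377*A^-4 - 84*A^-8 - A^-12
  A^-4 * (45 + 70*d^2 + 5*d^4) = 5*A^4 + 90 + 215*A^-4 + 90*A^-8 + 5*A^-12
  A^-6 * (36*d + 9*d^3) = -9 - 63*A^-4 - 63*A^-8 - 9*A^-12
  A^-8 * (10*d^2) = 10*A^-4 + 20*A^-8 + 10*A^-12
  A^-10 * (d^3) = -A^-4 - 3*A^-8 - 3*A^-12 - A^-16
Summing the groups: <K> = -A^24 + 2*A^20 - 4*A^16 + 6*A^12 - 7*A^8 + 7*A^4 - 6 + 6*A^-4 - 3*A^-8 + 2*A^-12 - A^-16
Normalise by the writhe: (-A^3)^(-w) = (-A^3)^(4) = A^12, so f(A) = A^12 * <K> = -A^36 + 2*A^32 - 4*A^28 + 6*A^24 - 7*A^20 + 7*A^16 - 6*A^12 + 6*A^8 - 3*A^4 + 2 - A^-4.
Substitute A = t^(-1/4), i.e. A^e → t^(-e/4): V(t) = -t + 2 - 3*t^-1 + 6*t^-2 - 6*t^-3 + 7*t^-4 - 7*t^-5 + 6*t^-6 - 4*t^-7 + 2*t^-8 - t^-9

Answer: -t + 2 - 3*t^-1 + 6*t^-2 - 6*t^-3 + 7*t^-4 - 7*t^-5 + 6*t^-6 - 4*t^-7 + 2*t^-8 - t^-9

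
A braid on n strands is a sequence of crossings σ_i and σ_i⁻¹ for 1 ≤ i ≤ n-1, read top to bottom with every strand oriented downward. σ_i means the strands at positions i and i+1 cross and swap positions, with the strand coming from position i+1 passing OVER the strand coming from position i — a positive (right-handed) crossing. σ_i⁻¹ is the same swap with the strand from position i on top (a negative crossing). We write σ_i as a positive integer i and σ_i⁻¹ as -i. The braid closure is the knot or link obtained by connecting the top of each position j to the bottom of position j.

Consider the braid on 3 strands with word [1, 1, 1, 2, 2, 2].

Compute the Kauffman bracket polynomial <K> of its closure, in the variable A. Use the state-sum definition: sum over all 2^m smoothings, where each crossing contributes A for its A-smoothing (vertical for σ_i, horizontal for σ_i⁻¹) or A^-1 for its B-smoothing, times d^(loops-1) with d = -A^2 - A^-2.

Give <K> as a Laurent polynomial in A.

A^10 + 2*A^2 - 2*A^-2 + A^-6 - 2*A^-10 + A^-14

Derivation:
Braid: s1 s1 s1 s2 s2 s2 on 3 strands, 6 crossings.
Writhe w = (#positive) - (#negative) = 6 - 0 = 6.
State-sum expansion of <K>. There are 2^6 = 64 states.
For each crossing: s=0 is the vertical smoothing, s=1 horizontal. Crossing k contributes A^(sign_k * (1 - 2*s_k)); loop factor d = -A^2 - A^-2.
Tabulate the states by total A-exponent and number of loops L (A-exp: L × count):
  A^6: L=3 ×1
  A^4: L=2 ×6
  A^2: L=1 ×9, L=3 ×6
  A^0: L=2 ×18, L=4 ×2
  A^-2: L=3 ×15
  A^-4: L=4 ×6
  A^-6: L=5 ×1
Each group contributes A^e * Σ count * d^(L-1):
Powers of d = -A^2 - A^-2: d^2 = A^4 + 2 + A^-4; d^3 = -A^6 - 3*A^2 - 3*A^-2 - A^-6; d^4 = A^8 + 4*A^4 + 6 + 4*A^-4 + A^-8.
  A^6 * (d^2) = A^10 + 2*A^6 + A^2
  A^4 * (6*d) = -6*A^6 - 6*A^2
  A^2 * (9 + 6*d^2) = 6*A^6 + 21*A^2 + 6*A^-2
  A^0 * (18*d + 2*d^3) = -2*A^6 - 24*A^2 - 24*A^-2 - 2*A^-6
  A^-2 * (15*d^2) = 15*A^2 + 30*A^-2 + 15*A^-6
  A^-4 * (6*d^3) = -6*A^2 - 18*A^-2 - 18*A^-6 - 6*A^-10
  A^-6 * (d^4) = A^2 + 4*A^-2 + 6*A^-6 + 4*A^-10 + A^-14
Summing the groups: <K> = A^10 + 2*A^2 - 2*A^-2 + A^-6 - 2*A^-10 + A^-14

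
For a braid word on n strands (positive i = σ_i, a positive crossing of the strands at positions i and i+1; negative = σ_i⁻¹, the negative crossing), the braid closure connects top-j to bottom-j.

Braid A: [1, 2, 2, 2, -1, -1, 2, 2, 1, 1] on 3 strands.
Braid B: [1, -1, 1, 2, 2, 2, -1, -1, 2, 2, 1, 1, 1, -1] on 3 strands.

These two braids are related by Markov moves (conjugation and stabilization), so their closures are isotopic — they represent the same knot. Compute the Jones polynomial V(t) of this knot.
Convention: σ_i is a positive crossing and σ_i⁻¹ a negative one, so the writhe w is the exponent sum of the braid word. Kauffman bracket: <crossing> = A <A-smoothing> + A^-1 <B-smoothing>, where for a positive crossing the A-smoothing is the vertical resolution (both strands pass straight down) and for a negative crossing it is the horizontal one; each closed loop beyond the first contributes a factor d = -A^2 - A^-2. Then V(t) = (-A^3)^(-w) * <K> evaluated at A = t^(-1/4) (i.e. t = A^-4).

t^10 - 3*t^9 + 5*t^8 - 7*t^7 + 7*t^6 - 7*t^5 + 6*t^4 - 3*t^3 + 2*t^2

Derivation:
Markov-equivalent braids have isotopic closures, hence identical knot invariants. Strip the Markov moves from each word to reach a common short braid β, then compute V(t) once on β.
Braid A: s1 s2 s2 s2 s1^-1 s1^-1 s2 s2 s1 s1 on 3 strands has no conjugating prefix/suffix or stabilization to strip; take β = s1 s2 s2 s2 s1^-1 s1^-1 s2 s2 s1 s1.
Braid B: s1 s1^-1 s1 s2 s2 s2 s1^-1 s1^-1 s2 s2 s1 s1 s1 s1^-1 on 3 strands reduces by inverse Markov moves (closure unchanged at each step):
  Deconjugate: the word is γ·β·γ⁻¹ with γ = s1 (prefix) and γ⁻¹ = s1^-1 (suffix); strip both.
  Deconjugate: the word is γ·β·γ⁻¹ with γ = s1^-1 (prefix) and γ⁻¹ = s1 (suffix); strip both.
Reduced to β = s1 s2 s2 s2 s1^-1 s1^-1 s2 s2 s1 s1 on 3 strands, 10 crossings.
Both give the same β = s1 s2 s2 s2 s1^-1 s1^-1 s2 s2 s1 s1 on 3 strands, so one state sum suffices:
Braid: s1 s2 s2 s2 s1^-1 s1^-1 s2 s2 s1 s1 on 3 strands, 10 crossings.
Writhe w = (#positive) - (#negative) = 8 - 2 = 6.
Computing the Kauffman bracket via state sum. There are 2^10 = 1024 states.
Each crossing splits two ways (0=vertical, 1=horizontal). The state's weight is A^(#A-smoothings - #B-smoothings) * d^(loops - 1).
Tabulate the states by total A-exponent and number of loops L (A-exp: L × count):
  A^10: L=3 ×1
  A^8: L=2 ×7, L=4 ×3
  A^6: L=1 ×10, L=3 ×32, L=5 ×3
  A^4: L=2 ×76, L=4 ×43, L=6 ×1
  A^2: L=1 ×51, L=3 ×132, L=5 ×27
  A^0: L=2 ×135, L=4 ×109, L=6 ×8
  A^-2: L=3 ×161, L=5 ×48, L=7 ×1
  A^-4: L=4 ×109, L=6 ×11
  A^-6: L=5 ×44, L=7 ×1
  A^-8: L=6 ×10
  A^-10: L=7 ×1
Each group contributes A^e * Σ count * d^(L-1):
Powers of d = -A^2 - A^-2: d^2 = A^4 + 2 + A^-4; d^3 = -A^6 - 3*A^2 - 3*A^-2 - A^-6; d^4 = A^8 + 4*A^4 + 6 + 4*A^-4 + A^-8; d^5 = -A^10 - 5*A^6 - 10*A^2 - 10*A^-2 - 5*A^-6 - A^-10; d^6 = A^12 + 6*A^8 + 15*A^4 + 20 + 15*A^-4 + 6*A^-8 + A^-12.
  A^10 * (d^2) = A^14 + 2*A^10 + A^6
  A^8 * (7*d + 3*d^3) = -3*A^14 - 16*A^10 - 16*A^6 - 3*A^2
  A^6 * (10 + 32*d^2 + 3*d^4) = 3*A^14 + 44*A^10 + 92*A^6 + 44*A^2 + 3*A^-2
  A^4 * (76*d + 43*d^3 + d^5) = -A^14 - 48*A^10 - 215*A^6 - 215*A^2 - 48*A^-2 - A^-6
  A^2 * (51 + 132*d^2 + 27*d^4) = 27*A^10 + 240*A^6 + 477*A^2 + 240*A^-2 + 27*A^-6
  A^0 * (135*d + 109*d^3 + 8*d^5) = -8*A^10 - 149*A^6 - 542*A^2 - 542*A^-2 - 149*A^-6 - 8*A^-10
  A^-2 * (161*d^2 + 48*d^4 + d^6) = A^10 + 54*A^6 + 368*A^2 + 630*A^-2 + 368*A^-6 + 54*A^-10 + A^-14
  A^-4 * (109*d^3 + 11*d^5) = -11*A^6 - 164*A^2 - 437*A^-2 - 437*A^-6 - 164*A^-10 - 11*A^-14
  A^-6 * (44*d^4 + d^6) = A^6 + 50*A^2 + 191*A^-2 + 284*A^-6 + 191*A^-10 + 50*A^-14 + A^-18
  A^-8 * (10*d^5) = -10*A^2 - 50*A^-2 - 100*A^-6 - 100*A^-10 - 50*A^-14 - 10*A^-18
  A^-10 * (d^6) = A^2 + 6*A^-2 + 15*A^-6 + 20*A^-10 + 15*A^-14 + 6*A^-18 + A^-22
Summing the groups: <K> = 2*A^10 - 3*A^6 + 6*A^2 - 7*A^-2 + 7*A^-6 - 7*A^-10 + 5*A^-14 - 3*A^-18 + A^-22
Normalise by the writhe: (-A^3)^(-w) = (-A^3)^(-6) = A^-18, so f(A) = A^-18 * <K> = 2*A^-8 - 3*A^-12 + 6*A^-16 - 7*A^-20 + 7*A^-24 - 7*A^-28 + 5*A^-32 - 3*A^-36 + A^-40.
Substitute A = t^(-1/4), i.e. A^e → t^(-e/4): V(t) = t^10 - 3*t^9 + 5*t^8 - 7*t^7 + 7*t^6 - 7*t^5 + 6*t^4 - 3*t^3 + 2*t^2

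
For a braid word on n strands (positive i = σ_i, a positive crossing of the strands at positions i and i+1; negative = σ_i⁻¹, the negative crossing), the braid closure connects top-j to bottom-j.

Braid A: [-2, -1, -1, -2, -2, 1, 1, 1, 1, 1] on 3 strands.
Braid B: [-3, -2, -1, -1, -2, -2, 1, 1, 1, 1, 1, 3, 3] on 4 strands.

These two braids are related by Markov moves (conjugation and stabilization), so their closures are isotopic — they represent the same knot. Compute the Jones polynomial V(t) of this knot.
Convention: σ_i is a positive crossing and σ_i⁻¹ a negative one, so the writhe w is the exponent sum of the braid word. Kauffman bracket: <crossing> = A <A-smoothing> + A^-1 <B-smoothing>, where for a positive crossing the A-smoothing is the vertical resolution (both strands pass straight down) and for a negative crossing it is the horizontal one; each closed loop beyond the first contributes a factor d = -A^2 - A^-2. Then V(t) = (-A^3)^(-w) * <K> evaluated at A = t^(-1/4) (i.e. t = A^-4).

-t^4 + t^3 - t^2 + 2*t - 1 + 2*t^-1 - t^-2 + t^-3 - t^-4

Derivation:
Markov-equivalent braids have isotopic closures, hence identical knot invariants. Strip the Markov moves from each word to reach a common short braid β, then compute V(t) once on β.
Braid A: s2^-1 s1^-1 s1^-1 s2^-1 s2^-1 s1 s1 s1 s1 s1 on 3 strands has no conjugating prefix/suffix or stabilization to strip; take β = s2^-1 s1^-1 s1^-1 s2^-1 s2^-1 s1 s1 s1 s1 s1.
Braid B: s3^-1 s2^-1 s1^-1 s1^-1 s2^-1 s2^-1 s1 s1 s1 s1 s1 s3 s3 on 4 strands reduces by inverse Markov moves (closure unchanged at each step):
  Deconjugate: the word is γ·β·γ⁻¹ with γ = s3^-1 (prefix) and γ⁻¹ = s3 (suffix); strip both.
  Destabilize: the word has the form β·s3 where s3 occurs only as the final letter (β ∈ B_3); drop it and the last strand → 3 strands.
Reduced to β = s2^-1 s1^-1 s1^-1 s2^-1 s2^-1 s1 s1 s1 s1 s1 on 3 strands, 10 crossings.
Both give the same β = s2^-1 s1^-1 s1^-1 s2^-1 s2^-1 s1 s1 s1 s1 s1 on 3 strands, so one state sum suffices:
Braid: s2^-1 s1^-1 s1^-1 s2^-1 s2^-1 s1 s1 s1 s1 s1 on 3 strands, 10 crossings.
Writhe w = (#positive) - (#negative) = 5 - 5 = 0.
Enumerate smoothing states for the bracket polynomial. There are 2^10 = 1024 states.
For each crossing: s=0 is the vertical smoothing, s=1 horizontal. Crossing k contributes A^(sign_k * (1 - 2*s_k)); loop factor d = -A^2 - A^-2.
Tabulate the states by total A-exponent and number of loops L (A-exp: L × count):
  A^10: L=4 ×1
  A^8: L=3 ×10
  A^6: L=2 ×29, L=4 ×16
  A^4: L=1 ×26, L=3 ×74, L=5 ×20
  A^2: L=2 ×90, L=4 ×105, L=6 ×15
  A^0: L=1 ×15, L=3 ×141, L=5 ×90, L=7 ×6
  A^-2: L=2 ×35, L=4 ×130, L=6 ×44, L=8 ×1
  A^-4: L=3 ×40, L=5 ×69, L=7 ×11
  A^-6: L=4 ×25, L=6 ×19, L=8 ×1
  A^-8: L=5 ×8, L=7 ×2
  A^-10: L=6 ×1
Each group contributes A^e * Σ count * d^(L-1):
Powers of d = -A^2 - A^-2: d^2 = A^4 + 2 + A^-4; d^3 = -A^6 - 3*A^2 - 3*A^-2 - A^-6; d^4 = A^8 + 4*A^4 + 6 + 4*A^-4 + A^-8; d^5 = -A^10 - 5*A^6 - 10*A^2 - 10*A^-2 - 5*A^-6 - A^-10; d^6 = A^12 + 6*A^8 + 15*A^4 + 20 + 15*A^-4 + 6*A^-8 + A^-12; d^7 = -A^14 - 7*A^10 - 21*A^6 - 35*A^2 - 35*A^-2 - 21*A^-6 - 7*A^-10 - A^-14.
  A^10 * (d^3) = -A^16 - 3*A^12 - 3*A^8 - A^4
  A^8 * (10*d^2) = 10*A^12 + 20*A^8 + 10*A^4
  A^6 * (29*d + 16*d^3) = -16*A^12 - 77*A^8 - 77*A^4 - 16
  A^4 * (26 + 74*d^2 + 20*d^4) = 20*A^12 + 154*A^8 + 294*A^4 + 154 + 20*A^-4
  A^2 * (90*d + 105*d^3 + 15*d^5) = -15*A^12 - 180*A^8 - 555*A^4 - 555 - 180*A^-4 - 15*A^-8
  A^0 * (15 + 141*d^2 + 90*d^4 + 6*d^6) = 6*A^12 + 126*A^8 + 591*A^4 + 957 + 591*A^-4 + 126*A^-8 + 6*A^-12
  A^-2 * (35*d + 130*d^3 + 44*d^5 + d^7) = -A^12 - 51*A^8 - 371*A^4 - 900 - 900*A^-4 - 371*A^-8 - 51*A^-12 - A^-16
  A^-4 * (40*d^2 + 69*d^4 + 11*d^6) = 11*A^8 + 135*A^4 + 481 + 714*A^-4 + 481*A^-8 + 135*A^-12 + 11*A^-16
  A^-6 * (25*d^3 + 19*d^5 + d^7) = -A^8 - 26*A^4 - 141 - 300*A^-4 - 300*A^-8 - 141*A^-12 - 26*A^-16 - A^-20
  A^-8 * (8*d^4 + 2*d^6) = 2*A^4 + 20 + 62*A^-4 + 88*A^-8 + 62*A^-12 + 20*A^-16 + 2*A^-20
  A^-10 * (d^5) = -1 - 5*A^-4 - 10*A^-8 - 10*A^-12 - 5*A^-16 - A^-20
Summing the groups: <K> = -A^16 + A^12 - A^8 + 2*A^4 - 1 + 2*A^-4 - A^-8 + A^-12 - A^-16
Normalise by the writhe: (-A^3)^(-w) = (-A^3)^(0) = 1, so f(A) = 1 * <K> = -A^16 + A^12 - A^8 + 2*A^4 - 1 + 2*A^-4 - A^-8 + A^-12 - A^-16.
Substitute A = t^(-1/4), i.e. A^e → t^(-e/4): V(t) = -t^4 + t^3 - t^2 + 2*t - 1 + 2*t^-1 - t^-2 + t^-3 - t^-4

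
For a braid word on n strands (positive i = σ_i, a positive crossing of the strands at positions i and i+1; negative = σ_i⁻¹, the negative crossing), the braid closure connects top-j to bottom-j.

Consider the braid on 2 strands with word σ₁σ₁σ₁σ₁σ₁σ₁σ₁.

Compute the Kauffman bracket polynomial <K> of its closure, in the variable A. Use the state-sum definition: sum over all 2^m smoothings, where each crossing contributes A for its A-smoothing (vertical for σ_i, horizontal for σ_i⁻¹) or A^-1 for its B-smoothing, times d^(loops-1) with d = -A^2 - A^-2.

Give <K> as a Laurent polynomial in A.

-A^9 - A + A^-3 - A^-7 + A^-11 - A^-15 + A^-19

Derivation:
Braid: s1 s1 s1 s1 s1 s1 s1 on 2 strands, 7 crossings.
Writhe w = (#positive) - (#negative) = 7 - 0 = 7.
Computing the Kauffman bracket via state sum. There are 2^7 = 128 states.
For each crossing: s=0 is the vertical smoothing, s=1 horizontal. Crossing k contributes A^(sign_k * (1 - 2*s_k)); loop factor d = -A^2 - A^-2.
Tabulate the states by total A-exponent and number of loops L (A-exp: L × count):
  A^7: L=2 ×1
  A^5: L=1 ×7
  A^3: L=2 ×21
  A^1: L=3 ×35
  A^-1: L=4 ×35
  A^-3: L=5 ×21
  A^-5: L=6 ×7
  A^-7: L=7 ×1
Each group contributes A^e * Σ count * d^(L-1):
Powers of d = -A^2 - A^-2: d^2 = A^4 + 2 + A^-4; d^3 = -A^6 - 3*A^2 - 3*A^-2 - A^-6; d^4 = A^8 + 4*A^4 + 6 + 4*A^-4 + A^-8; d^5 = -A^10 - 5*A^6 - 10*A^2 - 10*A^-2 - 5*A^-6 - A^-10; d^6 = A^12 + 6*A^8 + 15*A^4 + 20 + 15*A^-4 + 6*A^-8 + A^-12.
  A^7 * (d) = -A^9 - A^5
  A^5 * (7) = 7*A^5
  A^3 * (21*d) = -21*A^5 - 21*A
  A^1 * (35*d^2) = 35*A^5 + 70*A + 35*A^-3
  A^-1 * (35*d^3) = -35*A^5 - 105*A - 105*A^-3 - 35*A^-7
  A^-3 * (21*d^4) = 21*A^5 + 84*A + 126*A^-3 + 84*A^-7 + 21*A^-11
  A^-5 * (7*d^5) = -7*A^5 - 35*A - 70*A^-3 - 70*A^-7 - 35*A^-11 - 7*A^-15
  A^-7 * (d^6) = A^5 + 6*A + 15*A^-3 + 20*A^-7 + 15*A^-11 + 6*A^-15 + A^-19
Summing the groups: <K> = -A^9 - A + A^-3 - A^-7 + A^-11 - A^-15 + A^-19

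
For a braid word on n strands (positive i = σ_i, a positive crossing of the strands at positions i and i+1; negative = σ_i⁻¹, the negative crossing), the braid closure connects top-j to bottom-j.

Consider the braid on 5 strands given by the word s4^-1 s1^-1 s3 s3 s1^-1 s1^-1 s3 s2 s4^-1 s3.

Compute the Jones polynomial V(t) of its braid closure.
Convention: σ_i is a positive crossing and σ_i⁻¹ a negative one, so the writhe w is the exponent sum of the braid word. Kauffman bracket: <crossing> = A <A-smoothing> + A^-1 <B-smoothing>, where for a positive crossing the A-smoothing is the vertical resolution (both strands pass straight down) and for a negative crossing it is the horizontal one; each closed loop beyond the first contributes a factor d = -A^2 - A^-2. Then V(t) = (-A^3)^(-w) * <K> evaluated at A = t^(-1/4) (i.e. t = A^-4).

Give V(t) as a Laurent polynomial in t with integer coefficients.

t^4 - 2*t^3 + 3*t^2 - 5*t + 6 - 5*t^-1 + 5*t^-2 - 3*t^-3 + 2*t^-4 - t^-5

Derivation:
Braid: s4^-1 s1^-1 s3 s3 s1^-1 s1^-1 s3 s2 s4^-1 s3 on 5 strands, 10 crossings.
Writhe w = (#positive) - (#negative) = 5 - 5 = 0.
State-sum expansion of <K>. There are 2^10 = 1024 states.
For each crossing: s=0 is the vertical smoothing, s=1 horizontal. Crossing k contributes A^(sign_k * (1 - 2*s_k)); loop factor d = -A^2 - A^-2.
Tabulate the states by total A-exponent and number of loops L (A-exp: L × count):
  A^10: L=6 ×1
  A^8: L=5 ×10
  A^6: L=4 ×41, L=6 ×4
  A^4: L=3 ×83, L=5 ×36, L=7 ×1
  A^2: L=2 ×84, L=4 ×107, L=6 ×19
  A^0: L=1 ×33, L=3 ×143, L=5 ×70, L=7 ×6
  A^-2: L=2 ×68, L=4 ×116, L=6 ×25, L=8 ×1
  A^-4: L=3 ×64, L=5 ×52, L=7 ×4
  A^-6: L=4 ×33, L=6 ×12
  A^-8: L=5 ×9, L=7 ×1
  A^-10: L=6 ×1
Each group contributes A^e * Σ count * d^(L-1):
Powers of d = -A^2 - A^-2: d^2 = A^4 + 2 + A^-4; d^3 = -A^6 - 3*A^2 - 3*A^-2 - A^-6; d^4 = A^8 + 4*A^4 + 6 + 4*A^-4 + A^-8; d^5 = -A^10 - 5*A^6 - 10*A^2 - 10*A^-2 - 5*A^-6 - A^-10; d^6 = A^12 + 6*A^8 + 15*A^4 + 20 + 15*A^-4 + 6*A^-8 + A^-12; d^7 = -A^14 - 7*A^10 - 21*A^6 - 35*A^2 - 35*A^-2 - 21*A^-6 - 7*A^-10 - A^-14.
  A^10 * (d^5) = -A^20 - 5*A^16 - 10*A^12 - 10*A^8 - 5*A^4 - 1
  A^8 * (10*d^4) = 10*A^16 + 40*A^12 + 60*A^8 + 40*A^4 + 10
  A^6 * (41*d^3 + 4*d^5) = -4*A^16 - 61*A^12 - 163*A^8 - 163*A^4 - 61 - 4*A^-4
  A^4 * (83*d^2 + 36*d^4 + d^6) = A^16 + 42*A^12 + 242*A^8 + 402*A^4 + 242 + 42*A^-4 + A^-8
  A^2 * (84*d + 107*d^3 + 19*d^5) = -19*A^12 - 202*A^8 - 595*A^4 - 595 - 202*A^-4 - 19*A^-8
  A^0 * (33 + 143*d^2 + 70*d^4 + 6*d^6) = 6*A^12 + 106*A^8 + 513*A^4 + 859 + 513*A^-4 + 106*A^-8 + 6*A^-12
  A^-2 * (68*d + 116*d^3 + 25*d^5 + d^7) = -A^12 - 32*A^8 - 262*A^4 - 701 - 701*A^-4 - 262*A^-8 - 32*A^-12 - A^-16
  A^-4 * (64*d^2 + 52*d^4 + 4*d^6) = 4*A^8 + 76*A^4 + 332 + 520*A^-4 + 332*A^-8 + 76*A^-12 + 4*A^-16
  A^-6 * (33*d^3 + 12*d^5) = -12*A^4 - 93 - 219*A^-4 - 219*A^-8 - 93*A^-12 - 12*A^-16
  A^-8 * (9*d^4 + d^6) = A^4 + 15 + 51*A^-4 + 74*A^-8 + 51*A^-12 + 15*A^-16 + A^-20
  A^-10 * (d^5) = -1 - 5*A^-4 - 10*A^-8 - 10*A^-12 - 5*A^-16 - A^-20
Summing the groups: <K> = -A^20 + 2*A^16 - 3*A^12 + 5*A^8 - 5*A^4 + 6 - 5*A^-4 + 3*A^-8 - 2*A^-12 + A^-16
Normalise by the writhe: (-A^3)^(-w) = (-A^3)^(0) = 1, so f(A) = 1 * <K> = -A^20 + 2*A^16 - 3*A^12 + 5*A^8 - 5*A^4 + 6 - 5*A^-4 + 3*A^-8 - 2*A^-12 + A^-16.
Substitute A = t^(-1/4), i.e. A^e → t^(-e/4): V(t) = t^4 - 2*t^3 + 3*t^2 - 5*t + 6 - 5*t^-1 + 5*t^-2 - 3*t^-3 + 2*t^-4 - t^-5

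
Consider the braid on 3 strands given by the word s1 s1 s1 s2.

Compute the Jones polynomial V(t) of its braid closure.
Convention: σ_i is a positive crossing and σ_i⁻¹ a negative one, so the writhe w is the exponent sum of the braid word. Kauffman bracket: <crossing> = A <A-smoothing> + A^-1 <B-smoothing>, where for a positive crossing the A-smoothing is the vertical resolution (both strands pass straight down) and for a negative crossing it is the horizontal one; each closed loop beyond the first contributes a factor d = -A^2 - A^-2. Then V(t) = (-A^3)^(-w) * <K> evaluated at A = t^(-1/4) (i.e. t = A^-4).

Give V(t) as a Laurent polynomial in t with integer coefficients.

-t^4 + t^3 + t

Derivation:
The presented braid s1 s1 s1 s2 on 3 strands reduces by inverse Markov moves (closure unchanged at each step):
  Destabilize: the word has the form β·s2 where s2 occurs only as the final letter (β ∈ B_2); drop it and the last strand → 2 strands.
Reduced to β = s1 s1 s1 on 2 strands, 3 crossings.
Compute on β:
Braid: s1 s1 s1 on 2 strands, 3 crossings.
Writhe w = (#positive) - (#negative) = 3 - 0 = 3.
Computing the Kauffman bracket via state sum. There are 2^3 = 8 states.
Smooth each crossing (0=||, 1=⌣⌢); contribution A^(Σ sign_k(1-2s_k)) * d^(L-1).
  state 000: A-exp=+3, loops=2, term = A^3 * d^1
  state 001: A-exp=+1, loops=1, term = A^1 * d^0
  state 010: A-exp=+1, loops=1, term = A^1 * d^0
  state 011: A-exp=-1, loops=2, term = A^-1 * d^1
  state 100: A-exp=+1, loops=1, term = A^1 * d^0
  state 101: A-exp=-1, loops=2, term = A^-1 * d^1
  state 110: A-exp=-1, loops=2, term = A^-1 * d^1
  state 111: A-exp=-3, loops=3, term = A^-3 * d^2
Collect the terms by A-exponent (count of states per loop number):
Powers of d = -A^2 - A^-2: d^2 = A^4 + 2 + A^-4.
  A^3 * (d) = -A^5 - A
  A^1 * (3) = 3*A
  A^-1 * (3*d) = -3*A - 3*A^-3
  A^-3 * (d^2) = A + 2*A^-3 + A^-7
Summing the groups: <K> = -A^5 - A^-3 + A^-7
Normalise by the writhe: (-A^3)^(-w) = (-A^3)^(-3) = -A^-9, so f(A) = -A^-9 * <K> = A^-4 + A^-12 - A^-16.
Substitute A = t^(-1/4), i.e. A^e → t^(-e/4): V(t) = -t^4 + t^3 + t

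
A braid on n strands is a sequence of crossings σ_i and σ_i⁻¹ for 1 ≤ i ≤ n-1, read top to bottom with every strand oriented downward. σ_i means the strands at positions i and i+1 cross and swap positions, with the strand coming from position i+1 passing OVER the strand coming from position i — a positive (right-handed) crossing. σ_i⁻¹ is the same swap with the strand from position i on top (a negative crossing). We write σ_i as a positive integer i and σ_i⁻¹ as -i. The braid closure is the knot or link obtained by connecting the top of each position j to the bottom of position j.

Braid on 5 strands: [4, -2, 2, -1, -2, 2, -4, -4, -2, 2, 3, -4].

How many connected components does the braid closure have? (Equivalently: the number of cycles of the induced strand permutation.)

3

Derivation:
Track the strand permutation on 5 strands, starting from identity.
  step 1: s4 swaps positions 4,5 -> [1 2 3 5 4]
  step 2: s2^-1 swaps positions 2,3 -> [1 3 2 5 4]
  step 3: s2 swaps positions 2,3 -> [1 2 3 5 4]
  step 4: s1^-1 swaps positions 1,2 -> [2 1 3 5 4]
  step 5: s2^-1 swaps positions 2,3 -> [2 3 1 5 4]
  step 6: s2 swaps positions 2,3 -> [2 1 3 5 4]
  step 7: s4^-1 swaps positions 4,5 -> [2 1 3 4 5]
  step 8: s4^-1 swaps positions 4,5 -> [2 1 3 5 4]
  step 9: s2^-1 swaps positions 2,3 -> [2 3 1 5 4]
  step 10: s2 swaps positions 2,3 -> [2 1 3 5 4]
  step 11: s3 swaps positions 3,4 -> [2 1 5 3 4]
  step 12: s4^-1 swaps positions 4,5 -> [2 1 5 4 3]
Final permutation (position -> original strand): [2 1 5 4 3]
Closure components = cycle count of this permutation = 3.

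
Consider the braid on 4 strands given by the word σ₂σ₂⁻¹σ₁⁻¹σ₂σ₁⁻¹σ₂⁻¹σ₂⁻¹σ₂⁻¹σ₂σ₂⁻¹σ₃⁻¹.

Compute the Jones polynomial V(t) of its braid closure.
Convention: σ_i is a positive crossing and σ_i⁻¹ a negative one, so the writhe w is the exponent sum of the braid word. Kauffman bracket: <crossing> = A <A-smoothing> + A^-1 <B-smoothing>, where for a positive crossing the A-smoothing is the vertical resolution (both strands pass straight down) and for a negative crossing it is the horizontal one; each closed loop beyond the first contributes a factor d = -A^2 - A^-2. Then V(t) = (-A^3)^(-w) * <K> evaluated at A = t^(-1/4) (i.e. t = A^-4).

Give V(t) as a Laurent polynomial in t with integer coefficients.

The presented braid s2 s2^-1 s1^-1 s2 s1^-1 s2^-1 s2^-1 s2^-1 s2 s2^-1 s3^-1 on 4 strands reduces by inverse Markov moves (closure unchanged at each step):
  Destabilize: the word has the form β·s3^-1 where s3^-1 occurs only as the final letter (β ∈ B_3); drop it and the last strand → 3 strands.
  Deconjugate: the word is γ·β·γ⁻¹ with γ = s2 (prefix) and γ⁻¹ = s2^-1 (suffix); strip both.
  Deconjugate: the word is γ·β·γ⁻¹ with γ = s2^-1 (prefix) and γ⁻¹ = s2 (suffix); strip both.
Reduced to β = s1^-1 s2 s1^-1 s2^-1 s2^-1 s2^-1 on 3 strands, 6 crossings.
Compute on β:
Braid: s1^-1 s2 s1^-1 s2^-1 s2^-1 s2^-1 on 3 strands, 6 crossings.
Writhe w = (#positive) - (#negative) = 1 - 5 = -4.
State-sum expansion of <K>. There are 2^6 = 64 states.
Smooth each crossing (0=||, 1=⌣⌢); contribution A^(Σ sign_k(1-2s_k)) * d^(L-1).
Tabulate the states by total A-exponent and number of loops L (A-exp: L × count):
  A^6: L=4 ×1
  A^4: L=3 ×6
  A^2: L=2 ×12, L=4 ×3
  A^0: L=1 ×9, L=3 ×10, L=5 ×1
  A^-2: L=2 ×12, L=4 ×3
  A^-4: L=1 ×2, L=3 ×4
  A^-6: L=2 ×1
Each group contributes A^e * Σ count * d^(L-1):
Powers of d = -A^2 - A^-2: d^2 = A^4 + 2 + A^-4; d^3 = -A^6 - 3*A^2 - 3*A^-2 - A^-6; d^4 = A^8 + 4*A^4 + 6 + 4*A^-4 + A^-8.
  A^6 * (d^3) = -A^12 - 3*A^8 - 3*A^4 - 1
  A^4 * (6*d^2) = 6*A^8 + 12*A^4 + 6
  A^2 * (12*d + 3*d^3) = -3*A^8 - 21*A^4 - 21 - 3*A^-4
  A^0 * (9 + 10*d^2 + d^4) = A^8 + 14*A^4 + 35 + 14*A^-4 + A^-8
  A^-2 * (12*d + 3*d^3) = -3*A^4 - 21 - 21*A^-4 - 3*A^-8
  A^-4 * (2 + 4*d^2) = 4 + 10*A^-4 + 4*A^-8
  A^-6 * (d) = -A^-4 - A^-8
Summing the groups: <K> = -A^12 + A^8 - A^4 + 2 - A^-4 + A^-8
Normalise by the writhe: (-A^3)^(-w) = (-A^3)^(4) = A^12, so f(A) = A^12 * <K> = -A^24 + A^20 - A^16 + 2*A^12 - A^8 + A^4.
Substitute A = t^(-1/4), i.e. A^e → t^(-e/4): V(t) = t^-1 - t^-2 + 2*t^-3 - t^-4 + t^-5 - t^-6

Answer: t^-1 - t^-2 + 2*t^-3 - t^-4 + t^-5 - t^-6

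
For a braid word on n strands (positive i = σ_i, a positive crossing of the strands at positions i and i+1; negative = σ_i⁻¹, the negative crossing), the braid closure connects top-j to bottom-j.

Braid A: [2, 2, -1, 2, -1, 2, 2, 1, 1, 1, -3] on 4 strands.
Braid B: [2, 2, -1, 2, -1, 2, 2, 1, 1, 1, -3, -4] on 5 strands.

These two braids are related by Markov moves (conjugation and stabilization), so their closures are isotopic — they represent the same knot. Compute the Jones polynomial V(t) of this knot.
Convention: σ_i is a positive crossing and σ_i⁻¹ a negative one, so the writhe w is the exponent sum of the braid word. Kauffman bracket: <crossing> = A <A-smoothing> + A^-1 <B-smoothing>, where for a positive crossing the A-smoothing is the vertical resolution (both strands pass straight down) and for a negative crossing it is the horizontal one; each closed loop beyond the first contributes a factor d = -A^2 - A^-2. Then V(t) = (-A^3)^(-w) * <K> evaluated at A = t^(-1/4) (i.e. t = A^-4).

t^10 - 4*t^9 + 6*t^8 - 8*t^7 + 9*t^6 - 8*t^5 + 7*t^4 - 4*t^3 + 2*t^2

Derivation:
Markov-equivalent braids have isotopic closures, hence identical knot invariants. Strip the Markov moves from each word to reach a common short braid β, then compute V(t) once on β.
Braid A: s2 s2 s1^-1 s2 s1^-1 s2 s2 s1 s1 s1 s3^-1 on 4 strands reduces by inverse Markov moves (closure unchanged at each step):
  Destabilize: the word has the form β·s3^-1 where s3^-1 occurs only as the final letter (β ∈ B_3); drop it and the last strand → 3 strands.
Reduced to β = s2 s2 s1^-1 s2 s1^-1 s2 s2 s1 s1 s1 on 3 strands, 10 crossings.
Braid B: s2 s2 s1^-1 s2 s1^-1 s2 s2 s1 s1 s1 s3^-1 s4^-1 on 5 strands reduces by inverse Markov moves (closure unchanged at each step):
  Destabilize: the word has the form β·s4^-1 where s4^-1 occurs only as the final letter (β ∈ B_4); drop it and the last strand → 4 strands.
  Destabilize: the word has the form β·s3^-1 where s3^-1 occurs only as the final letter (β ∈ B_3); drop it and the last strand → 3 strands.
Reduced to β = s2 s2 s1^-1 s2 s1^-1 s2 s2 s1 s1 s1 on 3 strands, 10 crossings.
Both give the same β = s2 s2 s1^-1 s2 s1^-1 s2 s2 s1 s1 s1 on 3 strands, so one state sum suffices:
Braid: s2 s2 s1^-1 s2 s1^-1 s2 s2 s1 s1 s1 on 3 strands, 10 crossings.
Writhe w = (#positive) - (#negative) = 8 - 2 = 6.
Enumerate smoothing states for the bracket polynomial. There are 2^10 = 1024 states.
Smooth each crossing (0=||, 1=⌣⌢); contribution A^(Σ sign_k(1-2s_k)) * d^(L-1).
Tabulate the states by total A-exponent and number of loops L (A-exp: L × count):
  A^10: L=3 ×1
  A^8: L=2 ×7, L=4 ×3
  A^6: L=1 ×14, L=3 ×28, L=5 ×3
  A^4: L=2 ×88, L=4 ×31, L=6 ×1
  A^2: L=1 ×63, L=3 ×133, L=5 ×14
  A^0: L=2 ×159, L=4 ×91, L=6 ×2
  A^-2: L=3 ×180, L=5 ×30
  A^-4: L=4 ×116, L=6 ×4
  A^-6: L=5 ×45
  A^-8: L=6 ×10
  A^-10: L=7 ×1
Each group contributes A^e * Σ count * d^(L-1):
Powers of d = -A^2 - A^-2: d^2 = A^4 + 2 + A^-4; d^3 = -A^6 - 3*A^2 - 3*A^-2 - A^-6; d^4 = A^8 + 4*A^4 + 6 + 4*A^-4 + A^-8; d^5 = -A^10 - 5*A^6 - 10*A^2 - 10*A^-2 - 5*A^-6 - A^-10; d^6 = A^12 + 6*A^8 + 15*A^4 + 20 + 15*A^-4 + 6*A^-8 + A^-12.
  A^10 * (d^2) = A^14 + 2*A^10 + A^6
  A^8 * (7*d + 3*d^3) = -3*A^14 - 16*A^10 - 16*A^6 - 3*A^2
  A^6 * (14 + 28*d^2 + 3*d^4) = 3*A^14 + 40*A^10 + 88*A^6 + 40*A^2 + 3*A^-2
  A^4 * (88*d + 31*d^3 + d^5) = -A^14 - 36*A^10 - 191*A^6 - 191*A^2 - 36*A^-2 - A^-6
  A^2 * (63 + 133*d^2 + 14*d^4) = 14*A^10 + 189*A^6 + 413*A^2 + 189*A^-2 + 14*A^-6
  A^0 * (159*d + 91*d^3 + 2*d^5) = -2*A^10 - 101*A^6 - 452*A^2 - 452*A^-2 - 101*A^-6 - 2*A^-10
  A^-2 * (180*d^2 + 30*d^4) = 30*A^6 + 300*A^2 + 540*A^-2 + 300*A^-6 + 30*A^-10
  A^-4 * (116*d^3 + 4*d^5) = -4*A^6 - 136*A^2 - 388*A^-2 - 388*A^-6 - 136*A^-10 - 4*A^-14
  A^-6 * (45*d^4) = 45*A^2 + 180*A^-2 + 270*A^-6 + 180*A^-10 + 45*A^-14
  A^-8 * (10*d^5) = -10*A^2 - 50*A^-2 - 100*A^-6 - 100*A^-10 - 50*A^-14 - 10*A^-18
  A^-10 * (d^6) = A^2 + 6*A^-2 + 15*A^-6 + 20*A^-10 + 15*A^-14 + 6*A^-18 + A^-22
Summing the groups: <K> = 2*A^10 - 4*A^6 + 7*A^2 - 8*A^-2 + 9*A^-6 - 8*A^-10 + 6*A^-14 - 4*A^-18 + A^-22
Normalise by the writhe: (-A^3)^(-w) = (-A^3)^(-6) = A^-18, so f(A) = A^-18 * <K> = 2*A^-8 - 4*A^-12 + 7*A^-16 - 8*A^-20 + 9*A^-24 - 8*A^-28 + 6*A^-32 - 4*A^-36 + A^-40.
Substitute A = t^(-1/4), i.e. A^e → t^(-e/4): V(t) = t^10 - 4*t^9 + 6*t^8 - 8*t^7 + 9*t^6 - 8*t^5 + 7*t^4 - 4*t^3 + 2*t^2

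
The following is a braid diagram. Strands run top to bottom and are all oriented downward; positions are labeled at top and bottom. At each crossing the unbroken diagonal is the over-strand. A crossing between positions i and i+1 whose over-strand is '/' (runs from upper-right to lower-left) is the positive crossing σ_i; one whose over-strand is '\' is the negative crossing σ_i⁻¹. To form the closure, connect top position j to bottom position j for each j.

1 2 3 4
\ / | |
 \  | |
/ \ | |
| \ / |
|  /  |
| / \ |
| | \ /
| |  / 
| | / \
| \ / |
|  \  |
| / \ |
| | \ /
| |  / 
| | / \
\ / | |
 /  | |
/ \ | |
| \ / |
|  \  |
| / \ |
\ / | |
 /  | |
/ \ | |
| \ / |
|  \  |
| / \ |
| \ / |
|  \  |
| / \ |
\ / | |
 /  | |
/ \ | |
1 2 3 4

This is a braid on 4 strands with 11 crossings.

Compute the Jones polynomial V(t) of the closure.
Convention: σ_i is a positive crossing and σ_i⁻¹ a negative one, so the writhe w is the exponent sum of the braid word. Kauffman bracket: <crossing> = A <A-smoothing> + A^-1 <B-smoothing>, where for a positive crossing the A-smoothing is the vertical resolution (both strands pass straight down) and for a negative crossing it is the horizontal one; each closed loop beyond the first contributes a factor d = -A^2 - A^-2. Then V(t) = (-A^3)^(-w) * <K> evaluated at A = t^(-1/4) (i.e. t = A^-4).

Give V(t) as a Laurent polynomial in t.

Reading the diagram top to bottom ('/'-over between positions i,i+1 = s_i, '\'-over = s_i^-1): braid word = s1^-1 s2 s3 s2^-1 s3 s1 s2^-1 s1 s2^-1 s2^-1 s1.
The presented braid s1^-1 s2 s3 s2^-1 s3 s1 s2^-1 s1 s2^-1 s2^-1 s1 on 4 strands reduces by inverse Markov moves (closure unchanged at each step):
  Deconjugate: the word is γ·β·γ⁻¹ with γ = s1^-1 (prefix) and γ⁻¹ = s1 (suffix); strip both.
  Deconjugate: the word is γ·β·γ⁻¹ with γ = s2 (prefix) and γ⁻¹ = s2^-1 (suffix); strip both.
Reduced to β = s3 s2^-1 s3 s1 s2^-1 s1 s2^-1 on 4 strands, 7 crossings.
Compute on β:
Braid: s3 s2^-1 s3 s1 s2^-1 s1 s2^-1 on 4 strands, 7 crossings.
Writhe w = (#positive) - (#negative) = 4 - 3 = 1.
Computing the Kauffman bracket via state sum. There are 2^7 = 128 states.
Each crossing splits two ways (0=vertical, 1=horizontal). The state's weight is A^(#A-smoothings - #B-smoothings) * d^(loops - 1).
Tabulate the states by total A-exponent and number of loops L (A-exp: L × count):
  A^7: L=5 ×1
  A^5: L=4 ×7
  A^3: L=3 ×21
  A^1: L=2 ×32, L=4 ×3
  A^-1: L=1 ×21, L=3 ×14
  A^-3: L=2 ×19, L=4 ×2
  A^-5: L=3 ×7
  A^-7: L=4 ×1
Each group contributes A^e * Σ count * d^(L-1):
Powers of d = -A^2 - A^-2: d^2 = A^4 + 2 + A^-4; d^3 = -A^6 - 3*A^2 - 3*A^-2 - A^-6; d^4 = A^8 + 4*A^4 + 6 + 4*A^-4 + A^-8.
  A^7 * (d^4) = A^15 + 4*A^11 + 6*A^7 + 4*A^3 + A^-1
  A^5 * (7*d^3) = -7*A^11 - 21*A^7 - 21*A^3 - 7*A^-1
  A^3 * (21*d^2) = 21*A^7 + 42*A^3 + 21*A^-1
  A^1 * (32*d + 3*d^3) = -3*A^7 - 41*A^3 - 41*A^-1 - 3*A^-5
  A^-1 * (21 + 14*d^2) = 14*A^3 + 49*A^-1 + 14*A^-5
  A^-3 * (19*d + 2*d^3) = -2*A^3 - 25*A^-1 - 25*A^-5 - 2*A^-9
  A^-5 * (7*d^2) = 7*A^-1 + 14*A^-5 + 7*A^-9
  A^-7 * (d^3) = -A^-1 - 3*A^-5 - 3*A^-9 - A^-13
Summing the groups: <K> = A^15 - 3*A^11 + 3*A^7 - 4*A^3 + 4*A^-1 - 3*A^-5 + 2*A^-9 - A^-13
Normalise by the writhe: (-A^3)^(-w) = (-A^3)^(-1) = -A^-3, so f(A) = -A^-3 * <K> = -A^12 + 3*A^8 - 3*A^4 + 4 - 4*A^-4 + 3*A^-8 - 2*A^-12 + A^-16.
Substitute A = t^(-1/4), i.e. A^e → t^(-e/4): V(t) = t^4 - 2*t^3 + 3*t^2 - 4*t + 4 - 3*t^-1 + 3*t^-2 - t^-3

Answer: t^4 - 2*t^3 + 3*t^2 - 4*t + 4 - 3*t^-1 + 3*t^-2 - t^-3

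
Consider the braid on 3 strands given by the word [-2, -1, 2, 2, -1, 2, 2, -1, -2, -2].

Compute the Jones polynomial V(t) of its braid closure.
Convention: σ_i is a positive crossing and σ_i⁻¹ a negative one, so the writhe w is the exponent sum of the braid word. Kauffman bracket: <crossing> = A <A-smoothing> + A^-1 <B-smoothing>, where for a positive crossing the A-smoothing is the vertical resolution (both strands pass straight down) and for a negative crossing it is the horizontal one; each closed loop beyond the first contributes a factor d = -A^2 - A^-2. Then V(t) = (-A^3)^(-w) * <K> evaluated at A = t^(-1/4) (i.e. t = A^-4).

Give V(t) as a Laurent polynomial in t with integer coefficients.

t^2 - 2*t + 4 - 4*t^-1 + 4*t^-2 - 4*t^-3 + 3*t^-4 - 2*t^-5 + t^-6

Derivation:
Braid: s2^-1 s1^-1 s2 s2 s1^-1 s2 s2 s1^-1 s2^-1 s2^-1 on 3 strands, 10 crossings.
Writhe w = (#positive) - (#negative) = 4 - 6 = -2.
State-sum expansion of <K>. There are 2^10 = 1024 states.
For each crossing: s=0 is the vertical smoothing, s=1 horizontal. Crossing k contributes A^(sign_k * (1 - 2*s_k)); loop factor d = -A^2 - A^-2.
Tabulate the states by total A-exponent and number of loops L (A-exp: L × count):
  A^10: L=5 ×1
  A^8: L=4 ×10
  A^6: L=3 ×39, L=5 ×6
  A^4: L=2 ×66, L=4 ×52, L=6 ×2
  A^2: L=1 ×45, L=3 ×124, L=5 ×41
  A^0: L=2 ×118, L=4 ×113, L=6 ×21
  A^-2: L=1 ×20, L=3 ×120, L=5 ×63, L=7 ×7
  A^-4: L=2 ×30, L=4 ×68, L=6 ×21, L=8 ×1
  A^-6: L=3 ×20, L=5 ×22, L=7 ×3
  A^-8: L=4 ×7, L=6 ×3
  A^-10: L=5 ×1
Each group contributes A^e * Σ count * d^(L-1):
Powers of d = -A^2 - A^-2: d^2 = A^4 + 2 + A^-4; d^3 = -A^6 - 3*A^2 - 3*A^-2 - A^-6; d^4 = A^8 + 4*A^4 + 6 + 4*A^-4 + A^-8; d^5 = -A^10 - 5*A^6 - 10*A^2 - 10*A^-2 - 5*A^-6 - A^-10; d^6 = A^12 + 6*A^8 + 15*A^4 + 20 + 15*A^-4 + 6*A^-8 + A^-12; d^7 = -A^14 - 7*A^10 - 21*A^6 - 35*A^2 - 35*A^-2 - 21*A^-6 - 7*A^-10 - A^-14.
  A^10 * (d^4) = A^18 + 4*A^14 + 6*A^10 + 4*A^6 + A^2
  A^8 * (10*d^3) = -10*A^14 - 30*A^10 - 30*A^6 - 10*A^2
  A^6 * (39*d^2 + 6*d^4) = 6*A^14 + 63*A^10 + 114*A^6 + 63*A^2 + 6*A^-2
  A^4 * (66*d + 52*d^3 + 2*d^5) = -2*A^14 - 62*A^10 - 242*A^6 - 242*A^2 - 62*A^-2 - 2*A^-6
  A^2 * (45 + 124*d^2 + 41*d^4) = 41*A^10 + 288*A^6 + 539*A^2 + 288*A^-2 + 41*A^-6
  A^0 * (118*d + 113*d^3 + 21*d^5) = -21*A^10 - 218*A^6 - 667*A^2 - 667*A^-2 - 218*A^-6 - 21*A^-10
  A^-2 * (20 + 120*d^2 + 63*d^4 + 7*d^6) = 7*A^10 + 105*A^6 + 477*A^2 + 778*A^-2 + 477*A^-6 + 105*A^-10 + 7*A^-14
  A^-4 * (30*d + 68*d^3 + 21*d^5 + d^7) = -A^10 - 28*A^6 - 194*A^2 - 479*A^-2 - 479*A^-6 - 194*A^-10 - 28*A^-14 - A^-18
  A^-6 * (20*d^2 + 22*d^4 + 3*d^6) = 3*A^6 + 40*A^2 + 153*A^-2 + 232*A^-6 + 153*A^-10 + 40*A^-14 + 3*A^-18
  A^-8 * (7*d^3 + 3*d^5) = -3*A^2 - 22*A^-2 - 51*A^-6 - 51*A^-10 - 22*A^-14 - 3*A^-18
  A^-10 * (d^4) = A^-2 + 4*A^-6 + 6*A^-10 + 4*A^-14 + A^-18
Summing the groups: <K> = A^18 - 2*A^14 + 3*A^10 - 4*A^6 + 4*A^2 - 4*A^-2 + 4*A^-6 - 2*A^-10 + A^-14
Normalise by the writhe: (-A^3)^(-w) = (-A^3)^(2) = A^6, so f(A) = A^6 * <K> = A^24 - 2*A^20 + 3*A^16 - 4*A^12 + 4*A^8 - 4*A^4 + 4 - 2*A^-4 + A^-8.
Substitute A = t^(-1/4), i.e. A^e → t^(-e/4): V(t) = t^2 - 2*t + 4 - 4*t^-1 + 4*t^-2 - 4*t^-3 + 3*t^-4 - 2*t^-5 + t^-6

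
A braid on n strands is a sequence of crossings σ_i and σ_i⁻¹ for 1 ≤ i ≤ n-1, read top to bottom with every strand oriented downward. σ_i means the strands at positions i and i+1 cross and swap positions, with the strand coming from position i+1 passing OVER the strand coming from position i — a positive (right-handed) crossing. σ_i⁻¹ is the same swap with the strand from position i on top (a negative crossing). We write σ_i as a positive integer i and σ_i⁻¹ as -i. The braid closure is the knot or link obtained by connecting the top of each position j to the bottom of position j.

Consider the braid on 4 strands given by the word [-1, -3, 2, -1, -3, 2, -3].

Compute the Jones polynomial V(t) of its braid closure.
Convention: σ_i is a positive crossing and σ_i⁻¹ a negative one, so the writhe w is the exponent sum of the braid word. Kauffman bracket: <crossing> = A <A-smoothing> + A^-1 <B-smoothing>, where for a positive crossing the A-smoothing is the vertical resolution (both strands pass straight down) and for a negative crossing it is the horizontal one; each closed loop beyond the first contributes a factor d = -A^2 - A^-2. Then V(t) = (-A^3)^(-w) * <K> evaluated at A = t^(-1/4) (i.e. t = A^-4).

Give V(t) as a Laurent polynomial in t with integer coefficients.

t - 2 + 3*t^-1 - 3*t^-2 + 4*t^-3 - 3*t^-4 + 2*t^-5 - t^-6

Derivation:
Braid: s1^-1 s3^-1 s2 s1^-1 s3^-1 s2 s3^-1 on 4 strands, 7 crossings.
Writhe w = (#positive) - (#negative) = 2 - 5 = -3.
State-sum expansion of <K>. There are 2^7 = 128 states.
For each crossing: s=0 is the vertical smoothing, s=1 horizontal. Crossing k contributes A^(sign_k * (1 - 2*s_k)); loop factor d = -A^2 - A^-2.
Tabulate the states by total A-exponent and number of loops L (A-exp: L × count):
  A^7: L=5 ×1
  A^5: L=4 ×7
  A^3: L=3 ×20, L=5 ×1
  A^1: L=2 ×29, L=4 ×6
  A^-1: L=1 ×19, L=3 ×16
  A^-3: L=2 ×19, L=4 ×2
  A^-5: L=3 ×7
  A^-7: L=4 ×1
Each group contributes A^e * Σ count * d^(L-1):
Powers of d = -A^2 - A^-2: d^2 = A^4 + 2 + A^-4; d^3 = -A^6 - 3*A^2 - 3*A^-2 - A^-6; d^4 = A^8 + 4*A^4 + 6 + 4*A^-4 + A^-8.
  A^7 * (d^4) = A^15 + 4*A^11 + 6*A^7 + 4*A^3 + A^-1
  A^5 * (7*d^3) = -7*A^11 - 21*A^7 - 21*A^3 - 7*A^-1
  A^3 * (20*d^2 + d^4) = A^11 + 24*A^7 + 46*A^3 + 24*A^-1 + A^-5
  A^1 * (29*d + 6*d^3) = -6*A^7 - 47*A^3 - 47*A^-1 - 6*A^-5
  A^-1 * (19 + 16*d^2) = 16*A^3 + 51*A^-1 + 16*A^-5
  A^-3 * (19*d + 2*d^3) = -2*A^3 - 25*A^-1 - 25*A^-5 - 2*A^-9
  A^-5 * (7*d^2) = 7*A^-1 + 14*A^-5 + 7*A^-9
  A^-7 * (d^3) = -A^-1 - 3*A^-5 - 3*A^-9 - A^-13
Summing the groups: <K> = A^15 - 2*A^11 + 3*A^7 - 4*A^3 + 3*A^-1 - 3*A^-5 + 2*A^-9 - A^-13
Normalise by the writhe: (-A^3)^(-w) = (-A^3)^(3) = -A^9, so f(A) = -A^9 * <K> = -A^24 + 2*A^20 - 3*A^16 + 4*A^12 - 3*A^8 + 3*A^4 - 2 + A^-4.
Substitute A = t^(-1/4), i.e. A^e → t^(-e/4): V(t) = t - 2 + 3*t^-1 - 3*t^-2 + 4*t^-3 - 3*t^-4 + 2*t^-5 - t^-6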